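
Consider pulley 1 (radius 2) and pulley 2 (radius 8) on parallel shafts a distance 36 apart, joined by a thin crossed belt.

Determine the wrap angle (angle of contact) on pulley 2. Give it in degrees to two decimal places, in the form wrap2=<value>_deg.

wrap2=212.26_deg

crossed belt: β = asin((r1+r2)/C) = asin(10/36) = 16.1276°
wrap1 = wrap2 = π + 2β = 212.2552°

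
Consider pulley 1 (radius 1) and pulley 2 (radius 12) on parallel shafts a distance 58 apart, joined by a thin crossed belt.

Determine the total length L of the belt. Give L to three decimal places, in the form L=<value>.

L=159.767

crossed belt: β = asin((r1+r2)/C) = asin(13/58) = 12.9522°
wrap1 = wrap2 = π + 2β = 205.9044°
tangent length = C·cosβ = 56.5243
L = (r1+r2)·wrap + 2·C·cosβ = 13·3.5937 + 2·56.5243 = 159.7669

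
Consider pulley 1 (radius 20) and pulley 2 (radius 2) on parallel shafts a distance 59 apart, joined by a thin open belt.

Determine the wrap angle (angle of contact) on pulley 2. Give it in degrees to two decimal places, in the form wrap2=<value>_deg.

wrap2=144.47_deg

open belt: β = asin((r2−r1)/C) = asin(-18/59) = -17.7633°
wrap1 = π − 2β = 215.5265°
wrap2 = π + 2β = 144.4735°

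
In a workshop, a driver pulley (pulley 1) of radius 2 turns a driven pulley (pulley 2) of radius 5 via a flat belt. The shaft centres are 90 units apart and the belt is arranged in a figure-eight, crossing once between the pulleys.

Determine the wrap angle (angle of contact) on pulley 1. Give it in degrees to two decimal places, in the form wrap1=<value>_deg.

wrap1=188.92_deg

crossed belt: β = asin((r1+r2)/C) = asin(7/90) = 4.4608°
wrap1 = wrap2 = π + 2β = 188.9217°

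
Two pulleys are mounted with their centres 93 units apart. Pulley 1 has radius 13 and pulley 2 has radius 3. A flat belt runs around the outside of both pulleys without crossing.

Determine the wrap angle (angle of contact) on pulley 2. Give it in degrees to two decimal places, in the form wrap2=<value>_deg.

wrap2=167.65_deg

open belt: β = asin((r2−r1)/C) = asin(-10/93) = -6.1728°
wrap1 = π − 2β = 192.3455°
wrap2 = π + 2β = 167.6545°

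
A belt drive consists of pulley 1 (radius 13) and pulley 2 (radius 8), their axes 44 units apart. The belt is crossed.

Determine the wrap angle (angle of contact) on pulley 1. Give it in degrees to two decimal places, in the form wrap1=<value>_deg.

wrap1=237.01_deg

crossed belt: β = asin((r1+r2)/C) = asin(21/44) = 28.5074°
wrap1 = wrap2 = π + 2β = 237.0149°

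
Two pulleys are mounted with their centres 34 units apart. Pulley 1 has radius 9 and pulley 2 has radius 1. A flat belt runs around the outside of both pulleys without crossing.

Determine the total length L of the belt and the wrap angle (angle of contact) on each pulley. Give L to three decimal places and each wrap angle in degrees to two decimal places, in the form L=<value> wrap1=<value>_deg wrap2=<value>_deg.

L=101.307 wrap1=207.22_deg wrap2=152.78_deg

open belt: β = asin((r2−r1)/C) = asin(-8/34) = -13.6090°
wrap1 = π − 2β = 207.2179°
wrap2 = π + 2β = 152.7821°
tangent length = C·cosβ = 33.0454
L = r1·wrap1 + r2·wrap2 + 2·C·cosβ = 9·3.6166 + 1·2.6666 + 2·33.0454 = 101.3071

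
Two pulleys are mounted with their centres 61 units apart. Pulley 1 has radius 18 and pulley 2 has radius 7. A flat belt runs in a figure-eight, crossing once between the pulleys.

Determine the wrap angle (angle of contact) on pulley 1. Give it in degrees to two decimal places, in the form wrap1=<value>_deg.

wrap1=228.39_deg

crossed belt: β = asin((r1+r2)/C) = asin(25/61) = 24.1945°
wrap1 = wrap2 = π + 2β = 228.3891°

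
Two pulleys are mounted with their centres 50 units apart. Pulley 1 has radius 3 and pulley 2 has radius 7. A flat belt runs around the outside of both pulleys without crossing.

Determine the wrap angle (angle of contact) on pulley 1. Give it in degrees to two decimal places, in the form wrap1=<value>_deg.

wrap1=170.82_deg

open belt: β = asin((r2−r1)/C) = asin(4/50) = 4.5886°
wrap1 = π − 2β = 170.8229°
wrap2 = π + 2β = 189.1771°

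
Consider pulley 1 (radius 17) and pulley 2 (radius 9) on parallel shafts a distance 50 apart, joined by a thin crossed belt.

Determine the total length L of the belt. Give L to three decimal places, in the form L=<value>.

crossed belt: β = asin((r1+r2)/C) = asin(26/50) = 31.3323°
wrap1 = wrap2 = π + 2β = 242.6645°
tangent length = C·cosβ = 42.7083
L = (r1+r2)·wrap + 2·C·cosβ = 26·4.2353 + 2·42.7083 = 195.5343

L=195.534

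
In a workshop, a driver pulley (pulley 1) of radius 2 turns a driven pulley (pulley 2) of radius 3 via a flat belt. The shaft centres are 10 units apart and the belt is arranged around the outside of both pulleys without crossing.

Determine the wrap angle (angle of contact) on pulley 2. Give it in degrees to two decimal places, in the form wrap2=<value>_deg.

wrap2=191.48_deg

open belt: β = asin((r2−r1)/C) = asin(1/10) = 5.7392°
wrap1 = π − 2β = 168.5217°
wrap2 = π + 2β = 191.4783°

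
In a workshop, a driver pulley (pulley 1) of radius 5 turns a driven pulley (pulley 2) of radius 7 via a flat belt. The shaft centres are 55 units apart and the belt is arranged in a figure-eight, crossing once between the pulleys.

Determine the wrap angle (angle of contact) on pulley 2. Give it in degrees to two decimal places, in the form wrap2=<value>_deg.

crossed belt: β = asin((r1+r2)/C) = asin(12/55) = 12.6023°
wrap1 = wrap2 = π + 2β = 205.2045°

wrap2=205.20_deg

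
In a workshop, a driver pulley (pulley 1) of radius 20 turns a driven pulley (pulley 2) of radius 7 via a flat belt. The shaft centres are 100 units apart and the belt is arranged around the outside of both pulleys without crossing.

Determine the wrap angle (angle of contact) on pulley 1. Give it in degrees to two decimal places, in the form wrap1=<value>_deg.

open belt: β = asin((r2−r1)/C) = asin(-13/100) = -7.4696°
wrap1 = π − 2β = 194.9392°
wrap2 = π + 2β = 165.0608°

wrap1=194.94_deg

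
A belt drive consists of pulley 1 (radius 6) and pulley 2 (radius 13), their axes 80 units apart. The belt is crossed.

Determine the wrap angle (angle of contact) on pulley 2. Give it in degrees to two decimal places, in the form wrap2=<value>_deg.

wrap2=207.48_deg

crossed belt: β = asin((r1+r2)/C) = asin(19/80) = 13.7390°
wrap1 = wrap2 = π + 2β = 207.4781°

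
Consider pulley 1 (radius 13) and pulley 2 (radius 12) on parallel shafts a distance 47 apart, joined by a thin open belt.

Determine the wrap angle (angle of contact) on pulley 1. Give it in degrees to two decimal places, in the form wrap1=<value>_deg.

open belt: β = asin((r2−r1)/C) = asin(-1/47) = -1.2192°
wrap1 = π − 2β = 182.4383°
wrap2 = π + 2β = 177.5617°

wrap1=182.44_deg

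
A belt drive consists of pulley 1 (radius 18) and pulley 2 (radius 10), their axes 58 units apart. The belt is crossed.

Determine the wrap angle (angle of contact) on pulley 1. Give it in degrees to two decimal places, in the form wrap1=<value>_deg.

wrap1=237.73_deg

crossed belt: β = asin((r1+r2)/C) = asin(28/58) = 28.8657°
wrap1 = wrap2 = π + 2β = 237.7315°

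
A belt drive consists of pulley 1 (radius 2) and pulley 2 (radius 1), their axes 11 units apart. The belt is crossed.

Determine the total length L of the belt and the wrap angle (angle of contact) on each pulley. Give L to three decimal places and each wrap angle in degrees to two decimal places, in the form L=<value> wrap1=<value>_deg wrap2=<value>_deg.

crossed belt: β = asin((r1+r2)/C) = asin(3/11) = 15.8266°
wrap1 = wrap2 = π + 2β = 211.6532°
tangent length = C·cosβ = 10.5830
L = (r1+r2)·wrap + 2·C·cosβ = 3·3.6940 + 2·10.5830 = 32.2481

L=32.248 wrap1=211.65_deg wrap2=211.65_deg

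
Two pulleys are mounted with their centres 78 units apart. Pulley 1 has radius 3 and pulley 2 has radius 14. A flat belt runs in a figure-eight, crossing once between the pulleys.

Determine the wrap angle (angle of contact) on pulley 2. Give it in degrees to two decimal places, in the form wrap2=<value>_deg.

wrap2=205.18_deg

crossed belt: β = asin((r1+r2)/C) = asin(17/78) = 12.5886°
wrap1 = wrap2 = π + 2β = 205.1772°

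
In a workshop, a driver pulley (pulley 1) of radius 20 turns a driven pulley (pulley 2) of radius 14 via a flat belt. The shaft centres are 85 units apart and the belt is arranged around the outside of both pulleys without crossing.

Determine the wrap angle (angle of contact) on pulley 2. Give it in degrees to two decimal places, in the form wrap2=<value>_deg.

wrap2=171.90_deg

open belt: β = asin((r2−r1)/C) = asin(-6/85) = -4.0478°
wrap1 = π − 2β = 188.0955°
wrap2 = π + 2β = 171.9045°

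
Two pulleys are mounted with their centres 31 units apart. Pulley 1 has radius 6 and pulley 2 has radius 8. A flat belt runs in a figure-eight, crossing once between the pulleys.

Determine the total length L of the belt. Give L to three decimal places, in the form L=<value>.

crossed belt: β = asin((r1+r2)/C) = asin(14/31) = 26.8472°
wrap1 = wrap2 = π + 2β = 233.6944°
tangent length = C·cosβ = 27.6586
L = (r1+r2)·wrap + 2·C·cosβ = 14·4.0787 + 2·27.6586 = 112.4196

L=112.420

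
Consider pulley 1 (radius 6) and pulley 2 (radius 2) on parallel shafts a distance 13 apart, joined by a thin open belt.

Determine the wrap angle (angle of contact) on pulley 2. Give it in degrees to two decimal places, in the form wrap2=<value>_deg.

wrap2=144.16_deg

open belt: β = asin((r2−r1)/C) = asin(-4/13) = -17.9202°
wrap1 = π − 2β = 215.8404°
wrap2 = π + 2β = 144.1596°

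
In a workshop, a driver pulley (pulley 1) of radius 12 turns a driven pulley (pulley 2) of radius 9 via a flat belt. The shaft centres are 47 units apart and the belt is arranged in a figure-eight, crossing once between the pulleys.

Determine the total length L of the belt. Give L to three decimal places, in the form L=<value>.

L=169.523

crossed belt: β = asin((r1+r2)/C) = asin(21/47) = 26.5391°
wrap1 = wrap2 = π + 2β = 233.0782°
tangent length = C·cosβ = 42.0476
L = (r1+r2)·wrap + 2·C·cosβ = 21·4.0680 + 2·42.0476 = 169.5228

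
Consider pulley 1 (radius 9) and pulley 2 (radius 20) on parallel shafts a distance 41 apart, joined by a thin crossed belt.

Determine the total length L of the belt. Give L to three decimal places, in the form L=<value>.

L=194.642

crossed belt: β = asin((r1+r2)/C) = asin(29/41) = 45.0170°
wrap1 = wrap2 = π + 2β = 270.0341°
tangent length = C·cosβ = 28.9828
L = (r1+r2)·wrap + 2·C·cosβ = 29·4.7130 + 2·28.9828 = 194.6420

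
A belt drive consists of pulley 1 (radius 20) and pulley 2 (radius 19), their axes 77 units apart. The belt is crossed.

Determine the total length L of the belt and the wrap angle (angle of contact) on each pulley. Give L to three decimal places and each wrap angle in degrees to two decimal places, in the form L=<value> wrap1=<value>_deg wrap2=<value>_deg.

L=296.734 wrap1=240.86_deg wrap2=240.86_deg

crossed belt: β = asin((r1+r2)/C) = asin(39/77) = 30.4305°
wrap1 = wrap2 = π + 2β = 240.8611°
tangent length = C·cosβ = 66.3928
L = (r1+r2)·wrap + 2·C·cosβ = 39·4.2038 + 2·66.3928 = 296.7345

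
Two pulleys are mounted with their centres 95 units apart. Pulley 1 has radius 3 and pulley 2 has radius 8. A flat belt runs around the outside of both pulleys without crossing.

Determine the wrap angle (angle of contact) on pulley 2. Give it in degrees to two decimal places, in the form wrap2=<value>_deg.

open belt: β = asin((r2−r1)/C) = asin(5/95) = 3.0170°
wrap1 = π − 2β = 173.9661°
wrap2 = π + 2β = 186.0339°

wrap2=186.03_deg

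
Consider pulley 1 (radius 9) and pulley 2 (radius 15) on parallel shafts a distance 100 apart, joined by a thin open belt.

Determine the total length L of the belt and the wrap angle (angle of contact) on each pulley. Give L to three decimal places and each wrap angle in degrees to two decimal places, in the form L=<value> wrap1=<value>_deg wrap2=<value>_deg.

L=275.758 wrap1=173.12_deg wrap2=186.88_deg

open belt: β = asin((r2−r1)/C) = asin(6/100) = 3.4398°
wrap1 = π − 2β = 173.1204°
wrap2 = π + 2β = 186.8796°
tangent length = C·cosβ = 99.8198
L = r1·wrap1 + r2·wrap2 + 2·C·cosβ = 9·3.0215 + 15·3.2617 + 2·99.8198 = 275.7583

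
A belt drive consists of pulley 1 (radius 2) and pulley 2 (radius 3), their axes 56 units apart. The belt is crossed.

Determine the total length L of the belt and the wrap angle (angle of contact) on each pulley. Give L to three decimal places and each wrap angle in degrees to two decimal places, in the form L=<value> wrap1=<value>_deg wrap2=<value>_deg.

crossed belt: β = asin((r1+r2)/C) = asin(5/56) = 5.1225°
wrap1 = wrap2 = π + 2β = 190.2450°
tangent length = C·cosβ = 55.7763
L = (r1+r2)·wrap + 2·C·cosβ = 5·3.3204 + 2·55.7763 = 128.1547

L=128.155 wrap1=190.25_deg wrap2=190.25_deg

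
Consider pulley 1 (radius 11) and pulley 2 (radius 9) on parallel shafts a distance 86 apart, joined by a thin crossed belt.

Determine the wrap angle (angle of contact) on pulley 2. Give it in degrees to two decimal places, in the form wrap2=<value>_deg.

crossed belt: β = asin((r1+r2)/C) = asin(20/86) = 13.4477°
wrap1 = wrap2 = π + 2β = 206.8955°

wrap2=206.90_deg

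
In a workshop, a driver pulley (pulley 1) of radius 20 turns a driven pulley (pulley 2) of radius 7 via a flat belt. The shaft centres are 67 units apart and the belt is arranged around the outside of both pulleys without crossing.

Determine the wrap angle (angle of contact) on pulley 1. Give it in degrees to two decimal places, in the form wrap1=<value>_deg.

open belt: β = asin((r2−r1)/C) = asin(-13/67) = -11.1881°
wrap1 = π − 2β = 202.3761°
wrap2 = π + 2β = 157.6239°

wrap1=202.38_deg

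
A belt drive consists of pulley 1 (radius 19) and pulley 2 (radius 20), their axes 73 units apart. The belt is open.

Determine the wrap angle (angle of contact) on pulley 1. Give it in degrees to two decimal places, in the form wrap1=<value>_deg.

wrap1=178.43_deg

open belt: β = asin((r2−r1)/C) = asin(1/73) = 0.7849°
wrap1 = π − 2β = 178.4302°
wrap2 = π + 2β = 181.5698°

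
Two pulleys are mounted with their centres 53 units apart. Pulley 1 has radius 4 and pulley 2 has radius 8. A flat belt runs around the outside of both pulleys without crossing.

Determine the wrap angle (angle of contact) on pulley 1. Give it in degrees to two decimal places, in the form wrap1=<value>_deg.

wrap1=171.34_deg

open belt: β = asin((r2−r1)/C) = asin(4/53) = 4.3283°
wrap1 = π − 2β = 171.3433°
wrap2 = π + 2β = 188.6567°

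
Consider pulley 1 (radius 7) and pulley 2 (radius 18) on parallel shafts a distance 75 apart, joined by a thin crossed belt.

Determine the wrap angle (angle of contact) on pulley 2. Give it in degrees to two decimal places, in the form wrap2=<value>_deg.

wrap2=218.94_deg

crossed belt: β = asin((r1+r2)/C) = asin(25/75) = 19.4712°
wrap1 = wrap2 = π + 2β = 218.9424°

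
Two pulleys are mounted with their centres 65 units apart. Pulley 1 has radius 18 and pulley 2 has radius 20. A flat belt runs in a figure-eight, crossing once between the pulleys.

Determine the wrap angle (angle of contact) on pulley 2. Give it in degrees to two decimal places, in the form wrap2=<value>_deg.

wrap2=251.55_deg

crossed belt: β = asin((r1+r2)/C) = asin(38/65) = 35.7758°
wrap1 = wrap2 = π + 2β = 251.5516°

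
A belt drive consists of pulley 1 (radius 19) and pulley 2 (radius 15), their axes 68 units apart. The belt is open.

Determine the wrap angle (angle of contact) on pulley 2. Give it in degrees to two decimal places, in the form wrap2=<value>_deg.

wrap2=173.26_deg

open belt: β = asin((r2−r1)/C) = asin(-4/68) = -3.3723°
wrap1 = π − 2β = 186.7446°
wrap2 = π + 2β = 173.2554°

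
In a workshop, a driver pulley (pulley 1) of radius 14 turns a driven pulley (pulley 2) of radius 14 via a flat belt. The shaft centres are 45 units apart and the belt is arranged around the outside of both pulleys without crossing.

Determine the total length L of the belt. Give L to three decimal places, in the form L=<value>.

L=177.965

open belt: β = asin((r2−r1)/C) = asin(0/45) = 0.0000°
wrap1 = π − 2β = 180.0000°
wrap2 = π + 2β = 180.0000°
tangent length = C·cosβ = 45.0000
L = r1·wrap1 + r2·wrap2 + 2·C·cosβ = 14·3.1416 + 14·3.1416 + 2·45.0000 = 177.9646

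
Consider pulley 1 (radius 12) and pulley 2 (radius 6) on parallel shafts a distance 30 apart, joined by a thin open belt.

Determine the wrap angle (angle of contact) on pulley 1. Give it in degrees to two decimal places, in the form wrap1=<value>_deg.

open belt: β = asin((r2−r1)/C) = asin(-6/30) = -11.5370°
wrap1 = π − 2β = 203.0739°
wrap2 = π + 2β = 156.9261°

wrap1=203.07_deg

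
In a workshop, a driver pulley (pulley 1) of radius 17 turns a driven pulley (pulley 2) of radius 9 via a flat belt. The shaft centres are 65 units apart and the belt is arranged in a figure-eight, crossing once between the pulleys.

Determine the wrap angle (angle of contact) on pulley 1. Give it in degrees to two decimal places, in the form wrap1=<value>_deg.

crossed belt: β = asin((r1+r2)/C) = asin(26/65) = 23.5782°
wrap1 = wrap2 = π + 2β = 227.1564°

wrap1=227.16_deg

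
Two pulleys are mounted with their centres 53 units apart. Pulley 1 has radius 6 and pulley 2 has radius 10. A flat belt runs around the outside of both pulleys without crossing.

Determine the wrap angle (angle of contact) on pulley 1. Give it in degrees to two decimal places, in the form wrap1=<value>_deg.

open belt: β = asin((r2−r1)/C) = asin(4/53) = 4.3283°
wrap1 = π − 2β = 171.3433°
wrap2 = π + 2β = 188.6567°

wrap1=171.34_deg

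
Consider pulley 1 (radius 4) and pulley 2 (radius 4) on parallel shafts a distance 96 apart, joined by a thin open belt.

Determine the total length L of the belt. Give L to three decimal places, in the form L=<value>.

open belt: β = asin((r2−r1)/C) = asin(0/96) = 0.0000°
wrap1 = π − 2β = 180.0000°
wrap2 = π + 2β = 180.0000°
tangent length = C·cosβ = 96.0000
L = r1·wrap1 + r2·wrap2 + 2·C·cosβ = 4·3.1416 + 4·3.1416 + 2·96.0000 = 217.1327

L=217.133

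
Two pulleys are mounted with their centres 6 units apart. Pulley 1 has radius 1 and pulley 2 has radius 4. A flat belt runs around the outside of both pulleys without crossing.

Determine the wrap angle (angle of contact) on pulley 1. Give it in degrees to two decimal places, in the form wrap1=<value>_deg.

wrap1=120.00_deg

open belt: β = asin((r2−r1)/C) = asin(3/6) = 30.0000°
wrap1 = π − 2β = 120.0000°
wrap2 = π + 2β = 240.0000°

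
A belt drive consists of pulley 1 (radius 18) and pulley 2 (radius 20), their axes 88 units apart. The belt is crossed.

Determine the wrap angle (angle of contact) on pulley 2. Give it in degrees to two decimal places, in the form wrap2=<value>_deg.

wrap2=231.17_deg

crossed belt: β = asin((r1+r2)/C) = asin(38/88) = 25.5830°
wrap1 = wrap2 = π + 2β = 231.1660°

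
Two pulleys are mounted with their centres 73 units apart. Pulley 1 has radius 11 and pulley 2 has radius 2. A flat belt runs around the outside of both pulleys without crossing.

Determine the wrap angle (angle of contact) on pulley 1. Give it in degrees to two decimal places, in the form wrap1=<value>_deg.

open belt: β = asin((r2−r1)/C) = asin(-9/73) = -7.0819°
wrap1 = π − 2β = 194.1638°
wrap2 = π + 2β = 165.8362°

wrap1=194.16_deg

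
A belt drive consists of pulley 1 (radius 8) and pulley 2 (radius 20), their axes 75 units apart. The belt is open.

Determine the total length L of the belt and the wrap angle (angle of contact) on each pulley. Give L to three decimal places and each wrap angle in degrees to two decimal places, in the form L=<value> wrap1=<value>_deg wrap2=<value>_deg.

open belt: β = asin((r2−r1)/C) = asin(12/75) = 9.2069°
wrap1 = π − 2β = 161.5862°
wrap2 = π + 2β = 198.4138°
tangent length = C·cosβ = 74.0338
L = r1·wrap1 + r2·wrap2 + 2·C·cosβ = 8·2.8202 + 20·3.4630 + 2·74.0338 = 239.8887

L=239.889 wrap1=161.59_deg wrap2=198.41_deg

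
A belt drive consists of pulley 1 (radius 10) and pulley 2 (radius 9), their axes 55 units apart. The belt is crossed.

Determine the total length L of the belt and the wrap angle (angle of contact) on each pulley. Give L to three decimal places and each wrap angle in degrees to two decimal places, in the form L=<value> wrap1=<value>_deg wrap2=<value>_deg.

crossed belt: β = asin((r1+r2)/C) = asin(19/55) = 20.2095°
wrap1 = wrap2 = π + 2β = 220.4191°
tangent length = C·cosβ = 51.6140
L = (r1+r2)·wrap + 2·C·cosβ = 19·3.8470 + 2·51.6140 = 176.3216

L=176.322 wrap1=220.42_deg wrap2=220.42_deg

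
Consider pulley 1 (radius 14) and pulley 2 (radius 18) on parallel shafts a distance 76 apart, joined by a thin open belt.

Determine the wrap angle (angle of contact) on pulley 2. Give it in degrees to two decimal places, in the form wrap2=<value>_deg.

open belt: β = asin((r2−r1)/C) = asin(4/76) = 3.0170°
wrap1 = π − 2β = 173.9661°
wrap2 = π + 2β = 186.0339°

wrap2=186.03_deg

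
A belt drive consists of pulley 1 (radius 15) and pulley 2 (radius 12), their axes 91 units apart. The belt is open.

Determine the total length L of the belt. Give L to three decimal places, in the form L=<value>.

L=266.922

open belt: β = asin((r2−r1)/C) = asin(-3/91) = -1.8892°
wrap1 = π − 2β = 183.7784°
wrap2 = π + 2β = 176.2216°
tangent length = C·cosβ = 90.9505
L = r1·wrap1 + r2·wrap2 + 2·C·cosβ = 15·3.2075 + 12·3.0756 + 2·90.9505 = 266.9219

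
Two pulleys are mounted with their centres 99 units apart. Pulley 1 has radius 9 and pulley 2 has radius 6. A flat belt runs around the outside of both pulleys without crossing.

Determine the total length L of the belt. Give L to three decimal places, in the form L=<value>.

open belt: β = asin((r2−r1)/C) = asin(-3/99) = -1.7365°
wrap1 = π − 2β = 183.4730°
wrap2 = π + 2β = 176.5270°
tangent length = C·cosβ = 98.9545
L = r1·wrap1 + r2·wrap2 + 2·C·cosβ = 9·3.2022 + 6·3.0810 + 2·98.9545 = 245.2148

L=245.215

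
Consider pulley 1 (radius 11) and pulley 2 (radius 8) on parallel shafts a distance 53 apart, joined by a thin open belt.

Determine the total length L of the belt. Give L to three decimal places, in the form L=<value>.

open belt: β = asin((r2−r1)/C) = asin(-3/53) = -3.2449°
wrap1 = π − 2β = 186.4898°
wrap2 = π + 2β = 173.5102°
tangent length = C·cosβ = 52.9150
L = r1·wrap1 + r2·wrap2 + 2·C·cosβ = 11·3.2549 + 8·3.0283 + 2·52.9150 = 165.8601

L=165.860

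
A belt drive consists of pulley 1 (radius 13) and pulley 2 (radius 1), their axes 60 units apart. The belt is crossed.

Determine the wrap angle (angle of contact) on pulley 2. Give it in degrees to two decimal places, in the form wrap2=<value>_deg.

crossed belt: β = asin((r1+r2)/C) = asin(14/60) = 13.4934°
wrap1 = wrap2 = π + 2β = 206.9868°

wrap2=206.99_deg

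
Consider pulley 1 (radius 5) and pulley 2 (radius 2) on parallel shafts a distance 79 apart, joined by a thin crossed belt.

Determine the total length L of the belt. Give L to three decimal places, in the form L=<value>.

L=180.612

crossed belt: β = asin((r1+r2)/C) = asin(7/79) = 5.0835°
wrap1 = wrap2 = π + 2β = 190.1670°
tangent length = C·cosβ = 78.6893
L = (r1+r2)·wrap + 2·C·cosβ = 7·3.3190 + 2·78.6893 = 180.6118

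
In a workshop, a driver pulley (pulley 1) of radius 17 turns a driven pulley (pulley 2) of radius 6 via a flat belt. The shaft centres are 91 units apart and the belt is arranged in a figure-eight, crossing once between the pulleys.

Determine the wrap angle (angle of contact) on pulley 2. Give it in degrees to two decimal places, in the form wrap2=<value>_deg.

wrap2=209.28_deg

crossed belt: β = asin((r1+r2)/C) = asin(23/91) = 14.6401°
wrap1 = wrap2 = π + 2β = 209.2803°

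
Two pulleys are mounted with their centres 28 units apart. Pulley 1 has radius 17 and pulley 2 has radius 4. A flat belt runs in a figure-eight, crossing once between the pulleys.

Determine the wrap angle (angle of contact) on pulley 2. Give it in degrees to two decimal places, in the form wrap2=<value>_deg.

crossed belt: β = asin((r1+r2)/C) = asin(21/28) = 48.5904°
wrap1 = wrap2 = π + 2β = 277.1808°

wrap2=277.18_deg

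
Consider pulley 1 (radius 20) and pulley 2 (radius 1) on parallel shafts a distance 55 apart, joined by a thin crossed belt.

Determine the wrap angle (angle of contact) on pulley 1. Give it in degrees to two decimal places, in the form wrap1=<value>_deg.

crossed belt: β = asin((r1+r2)/C) = asin(21/55) = 22.4464°
wrap1 = wrap2 = π + 2β = 224.8927°

wrap1=224.89_deg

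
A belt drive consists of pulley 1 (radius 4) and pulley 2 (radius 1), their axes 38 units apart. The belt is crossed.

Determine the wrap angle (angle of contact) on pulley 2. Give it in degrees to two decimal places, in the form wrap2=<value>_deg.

wrap2=195.12_deg

crossed belt: β = asin((r1+r2)/C) = asin(5/38) = 7.5608°
wrap1 = wrap2 = π + 2β = 195.1217°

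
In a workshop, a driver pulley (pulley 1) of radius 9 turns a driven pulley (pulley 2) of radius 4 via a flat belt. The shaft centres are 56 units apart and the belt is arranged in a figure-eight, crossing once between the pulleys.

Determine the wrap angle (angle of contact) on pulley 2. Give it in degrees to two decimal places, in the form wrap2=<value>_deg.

wrap2=206.85_deg

crossed belt: β = asin((r1+r2)/C) = asin(13/56) = 13.4233°
wrap1 = wrap2 = π + 2β = 206.8465°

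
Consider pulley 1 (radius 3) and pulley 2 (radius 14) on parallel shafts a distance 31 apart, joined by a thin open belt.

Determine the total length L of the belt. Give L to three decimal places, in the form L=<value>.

L=119.353

open belt: β = asin((r2−r1)/C) = asin(11/31) = 20.7836°
wrap1 = π − 2β = 138.4329°
wrap2 = π + 2β = 221.5671°
tangent length = C·cosβ = 28.9828
L = r1·wrap1 + r2·wrap2 + 2·C·cosβ = 3·2.4161 + 14·3.8671 + 2·28.9828 = 119.3529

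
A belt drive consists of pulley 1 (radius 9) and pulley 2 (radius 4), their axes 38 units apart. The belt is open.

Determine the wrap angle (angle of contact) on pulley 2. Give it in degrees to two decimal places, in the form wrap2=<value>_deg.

open belt: β = asin((r2−r1)/C) = asin(-5/38) = -7.5608°
wrap1 = π − 2β = 195.1217°
wrap2 = π + 2β = 164.8783°

wrap2=164.88_deg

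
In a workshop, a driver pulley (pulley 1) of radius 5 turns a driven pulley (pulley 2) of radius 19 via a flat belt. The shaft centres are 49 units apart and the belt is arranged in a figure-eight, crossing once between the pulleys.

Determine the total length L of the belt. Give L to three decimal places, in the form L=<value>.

L=185.407

crossed belt: β = asin((r1+r2)/C) = asin(24/49) = 29.3272°
wrap1 = wrap2 = π + 2β = 238.6543°
tangent length = C·cosβ = 42.7200
L = (r1+r2)·wrap + 2·C·cosβ = 24·4.1653 + 2·42.7200 = 185.4073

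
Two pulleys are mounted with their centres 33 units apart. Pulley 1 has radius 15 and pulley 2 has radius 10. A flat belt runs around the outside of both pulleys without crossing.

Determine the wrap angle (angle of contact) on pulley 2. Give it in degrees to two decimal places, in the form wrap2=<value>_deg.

wrap2=162.57_deg

open belt: β = asin((r2−r1)/C) = asin(-5/33) = -8.7147°
wrap1 = π − 2β = 197.4295°
wrap2 = π + 2β = 162.5705°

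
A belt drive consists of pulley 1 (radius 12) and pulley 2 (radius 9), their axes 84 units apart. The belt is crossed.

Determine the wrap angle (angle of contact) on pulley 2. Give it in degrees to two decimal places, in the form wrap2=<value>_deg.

crossed belt: β = asin((r1+r2)/C) = asin(21/84) = 14.4775°
wrap1 = wrap2 = π + 2β = 208.9550°

wrap2=208.96_deg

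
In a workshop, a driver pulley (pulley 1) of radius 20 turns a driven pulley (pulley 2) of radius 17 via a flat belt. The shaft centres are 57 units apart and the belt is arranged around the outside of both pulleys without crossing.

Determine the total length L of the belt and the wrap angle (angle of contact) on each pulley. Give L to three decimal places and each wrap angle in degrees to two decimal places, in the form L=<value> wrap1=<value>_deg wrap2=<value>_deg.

L=230.397 wrap1=186.03_deg wrap2=173.97_deg

open belt: β = asin((r2−r1)/C) = asin(-3/57) = -3.0170°
wrap1 = π − 2β = 186.0339°
wrap2 = π + 2β = 173.9661°
tangent length = C·cosβ = 56.9210
L = r1·wrap1 + r2·wrap2 + 2·C·cosβ = 20·3.2469 + 17·3.0363 + 2·56.9210 = 230.3969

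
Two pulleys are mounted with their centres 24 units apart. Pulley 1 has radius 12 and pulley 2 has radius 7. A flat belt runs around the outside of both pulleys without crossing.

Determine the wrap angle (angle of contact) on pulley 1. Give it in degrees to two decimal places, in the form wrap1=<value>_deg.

wrap1=204.05_deg

open belt: β = asin((r2−r1)/C) = asin(-5/24) = -12.0247°
wrap1 = π − 2β = 204.0494°
wrap2 = π + 2β = 155.9506°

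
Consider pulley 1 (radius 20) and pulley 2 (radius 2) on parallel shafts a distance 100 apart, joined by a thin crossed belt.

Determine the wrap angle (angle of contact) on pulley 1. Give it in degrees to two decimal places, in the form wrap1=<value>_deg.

crossed belt: β = asin((r1+r2)/C) = asin(22/100) = 12.7090°
wrap1 = wrap2 = π + 2β = 205.4181°

wrap1=205.42_deg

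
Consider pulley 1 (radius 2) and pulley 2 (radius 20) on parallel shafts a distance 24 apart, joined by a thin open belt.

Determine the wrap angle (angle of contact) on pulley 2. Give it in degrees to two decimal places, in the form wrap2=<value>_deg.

wrap2=277.18_deg

open belt: β = asin((r2−r1)/C) = asin(18/24) = 48.5904°
wrap1 = π − 2β = 82.8192°
wrap2 = π + 2β = 277.1808°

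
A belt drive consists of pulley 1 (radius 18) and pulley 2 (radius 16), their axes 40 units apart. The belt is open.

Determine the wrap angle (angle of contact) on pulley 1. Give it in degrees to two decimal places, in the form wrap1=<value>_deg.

open belt: β = asin((r2−r1)/C) = asin(-2/40) = -2.8660°
wrap1 = π − 2β = 185.7320°
wrap2 = π + 2β = 174.2680°

wrap1=185.73_deg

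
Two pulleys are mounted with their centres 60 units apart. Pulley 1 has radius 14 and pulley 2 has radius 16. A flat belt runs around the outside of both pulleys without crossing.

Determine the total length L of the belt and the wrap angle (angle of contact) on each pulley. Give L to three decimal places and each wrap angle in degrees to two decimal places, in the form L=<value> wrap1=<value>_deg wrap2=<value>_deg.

open belt: β = asin((r2−r1)/C) = asin(2/60) = 1.9102°
wrap1 = π − 2β = 176.1796°
wrap2 = π + 2β = 183.8204°
tangent length = C·cosβ = 59.9667
L = r1·wrap1 + r2·wrap2 + 2·C·cosβ = 14·3.0749 + 16·3.2083 + 2·59.9667 = 214.3145

L=214.314 wrap1=176.18_deg wrap2=183.82_deg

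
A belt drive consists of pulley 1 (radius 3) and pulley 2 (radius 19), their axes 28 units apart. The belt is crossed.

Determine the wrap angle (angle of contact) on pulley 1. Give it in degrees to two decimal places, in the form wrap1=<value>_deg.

crossed belt: β = asin((r1+r2)/C) = asin(22/28) = 51.7868°
wrap1 = wrap2 = π + 2β = 283.5736°

wrap1=283.57_deg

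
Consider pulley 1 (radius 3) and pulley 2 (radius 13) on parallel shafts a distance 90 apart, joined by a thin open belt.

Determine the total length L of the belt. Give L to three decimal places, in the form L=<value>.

L=231.378

open belt: β = asin((r2−r1)/C) = asin(10/90) = 6.3794°
wrap1 = π − 2β = 167.2413°
wrap2 = π + 2β = 192.7587°
tangent length = C·cosβ = 89.4427
L = r1·wrap1 + r2·wrap2 + 2·C·cosβ = 3·2.9189 + 13·3.3643 + 2·89.4427 = 231.3777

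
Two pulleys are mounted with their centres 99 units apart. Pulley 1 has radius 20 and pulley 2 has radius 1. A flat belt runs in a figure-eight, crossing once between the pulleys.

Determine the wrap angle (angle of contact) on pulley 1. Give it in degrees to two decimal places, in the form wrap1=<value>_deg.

wrap1=204.49_deg

crossed belt: β = asin((r1+r2)/C) = asin(21/99) = 12.2467°
wrap1 = wrap2 = π + 2β = 204.4934°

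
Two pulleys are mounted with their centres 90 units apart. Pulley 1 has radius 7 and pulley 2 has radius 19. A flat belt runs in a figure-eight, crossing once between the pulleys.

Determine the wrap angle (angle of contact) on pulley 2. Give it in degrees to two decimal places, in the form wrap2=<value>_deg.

wrap2=213.58_deg

crossed belt: β = asin((r1+r2)/C) = asin(26/90) = 16.7914°
wrap1 = wrap2 = π + 2β = 213.5829°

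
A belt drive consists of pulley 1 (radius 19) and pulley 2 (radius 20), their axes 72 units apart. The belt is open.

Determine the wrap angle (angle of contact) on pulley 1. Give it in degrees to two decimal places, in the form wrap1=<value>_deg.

open belt: β = asin((r2−r1)/C) = asin(1/72) = 0.7958°
wrap1 = π − 2β = 178.4084°
wrap2 = π + 2β = 181.5916°

wrap1=178.41_deg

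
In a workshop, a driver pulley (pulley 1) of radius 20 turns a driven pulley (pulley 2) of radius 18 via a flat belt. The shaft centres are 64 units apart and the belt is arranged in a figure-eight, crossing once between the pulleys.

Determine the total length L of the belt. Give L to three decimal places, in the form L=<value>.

crossed belt: β = asin((r1+r2)/C) = asin(38/64) = 36.4236°
wrap1 = wrap2 = π + 2β = 252.8471°
tangent length = C·cosβ = 51.4976
L = (r1+r2)·wrap + 2·C·cosβ = 38·4.4130 + 2·51.4976 = 270.6897

L=270.690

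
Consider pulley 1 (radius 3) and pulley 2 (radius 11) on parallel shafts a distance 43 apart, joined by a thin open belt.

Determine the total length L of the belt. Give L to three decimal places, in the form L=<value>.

L=131.475

open belt: β = asin((r2−r1)/C) = asin(8/43) = 10.7222°
wrap1 = π − 2β = 158.5557°
wrap2 = π + 2β = 201.4443°
tangent length = C·cosβ = 42.2493
L = r1·wrap1 + r2·wrap2 + 2·C·cosβ = 3·2.7673 + 11·3.5159 + 2·42.2493 = 131.4750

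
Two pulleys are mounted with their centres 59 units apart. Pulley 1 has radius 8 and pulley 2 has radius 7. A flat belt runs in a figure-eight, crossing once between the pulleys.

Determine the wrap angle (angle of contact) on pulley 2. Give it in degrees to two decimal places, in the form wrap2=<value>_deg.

wrap2=209.46_deg

crossed belt: β = asin((r1+r2)/C) = asin(15/59) = 14.7284°
wrap1 = wrap2 = π + 2β = 209.4568°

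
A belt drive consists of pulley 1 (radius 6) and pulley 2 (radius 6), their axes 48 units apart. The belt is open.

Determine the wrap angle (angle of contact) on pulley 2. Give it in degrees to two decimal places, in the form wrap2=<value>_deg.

wrap2=180.00_deg

open belt: β = asin((r2−r1)/C) = asin(0/48) = 0.0000°
wrap1 = π − 2β = 180.0000°
wrap2 = π + 2β = 180.0000°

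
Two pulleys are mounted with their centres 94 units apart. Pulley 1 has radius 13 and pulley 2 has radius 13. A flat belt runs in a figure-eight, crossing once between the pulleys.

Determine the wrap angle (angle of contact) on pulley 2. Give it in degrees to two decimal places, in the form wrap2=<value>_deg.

crossed belt: β = asin((r1+r2)/C) = asin(26/94) = 16.0571°
wrap1 = wrap2 = π + 2β = 212.1143°

wrap2=212.11_deg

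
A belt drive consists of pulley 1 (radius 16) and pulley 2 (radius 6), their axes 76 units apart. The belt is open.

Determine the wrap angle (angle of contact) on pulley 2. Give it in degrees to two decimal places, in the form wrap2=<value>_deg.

open belt: β = asin((r2−r1)/C) = asin(-10/76) = -7.5608°
wrap1 = π − 2β = 195.1217°
wrap2 = π + 2β = 164.8783°

wrap2=164.88_deg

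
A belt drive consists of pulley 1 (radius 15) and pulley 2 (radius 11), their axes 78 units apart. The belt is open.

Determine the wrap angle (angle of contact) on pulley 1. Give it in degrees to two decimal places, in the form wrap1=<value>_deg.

open belt: β = asin((r2−r1)/C) = asin(-4/78) = -2.9395°
wrap1 = π − 2β = 185.8791°
wrap2 = π + 2β = 174.1209°

wrap1=185.88_deg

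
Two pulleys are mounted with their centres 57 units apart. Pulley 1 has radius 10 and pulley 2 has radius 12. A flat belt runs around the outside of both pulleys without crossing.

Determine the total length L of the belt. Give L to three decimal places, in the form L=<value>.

L=183.185

open belt: β = asin((r2−r1)/C) = asin(2/57) = 2.0108°
wrap1 = π − 2β = 175.9784°
wrap2 = π + 2β = 184.0216°
tangent length = C·cosβ = 56.9649
L = r1·wrap1 + r2·wrap2 + 2·C·cosβ = 10·3.0714 + 12·3.2118 + 2·56.9649 = 183.1852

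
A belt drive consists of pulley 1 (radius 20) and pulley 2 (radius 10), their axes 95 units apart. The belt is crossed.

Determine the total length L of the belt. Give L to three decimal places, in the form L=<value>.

L=293.803

crossed belt: β = asin((r1+r2)/C) = asin(30/95) = 18.4085°
wrap1 = wrap2 = π + 2β = 216.8170°
tangent length = C·cosβ = 90.1388
L = (r1+r2)·wrap + 2·C·cosβ = 30·3.7842 + 2·90.1388 = 293.8027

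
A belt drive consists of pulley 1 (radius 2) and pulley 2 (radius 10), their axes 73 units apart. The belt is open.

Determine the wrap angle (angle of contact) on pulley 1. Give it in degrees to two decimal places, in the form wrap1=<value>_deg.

open belt: β = asin((r2−r1)/C) = asin(8/73) = 6.2916°
wrap1 = π − 2β = 167.4167°
wrap2 = π + 2β = 192.5833°

wrap1=167.42_deg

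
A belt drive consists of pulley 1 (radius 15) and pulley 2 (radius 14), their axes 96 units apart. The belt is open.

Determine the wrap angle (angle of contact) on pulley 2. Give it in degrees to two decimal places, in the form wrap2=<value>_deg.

wrap2=178.81_deg

open belt: β = asin((r2−r1)/C) = asin(-1/96) = -0.5968°
wrap1 = π − 2β = 181.1937°
wrap2 = π + 2β = 178.8063°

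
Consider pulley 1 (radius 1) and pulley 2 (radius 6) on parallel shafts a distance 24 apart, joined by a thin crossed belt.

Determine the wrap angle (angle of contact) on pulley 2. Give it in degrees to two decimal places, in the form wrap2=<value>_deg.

wrap2=213.92_deg

crossed belt: β = asin((r1+r2)/C) = asin(7/24) = 16.9578°
wrap1 = wrap2 = π + 2β = 213.9155°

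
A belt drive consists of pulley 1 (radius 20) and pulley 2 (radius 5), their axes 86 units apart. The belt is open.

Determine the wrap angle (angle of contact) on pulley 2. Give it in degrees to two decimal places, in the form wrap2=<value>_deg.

wrap2=159.91_deg

open belt: β = asin((r2−r1)/C) = asin(-15/86) = -10.0448°
wrap1 = π − 2β = 200.0897°
wrap2 = π + 2β = 159.9103°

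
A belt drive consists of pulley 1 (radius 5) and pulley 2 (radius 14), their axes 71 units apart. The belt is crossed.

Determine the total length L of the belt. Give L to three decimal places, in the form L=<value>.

L=206.806

crossed belt: β = asin((r1+r2)/C) = asin(19/71) = 15.5218°
wrap1 = wrap2 = π + 2β = 211.0437°
tangent length = C·cosβ = 68.4105
L = (r1+r2)·wrap + 2·C·cosβ = 19·3.6834 + 2·68.4105 = 206.8058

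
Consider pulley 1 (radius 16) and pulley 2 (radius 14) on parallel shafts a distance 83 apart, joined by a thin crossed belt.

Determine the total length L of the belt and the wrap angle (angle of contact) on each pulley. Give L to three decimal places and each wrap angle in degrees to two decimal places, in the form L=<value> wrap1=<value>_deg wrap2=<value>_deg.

L=271.214 wrap1=222.38_deg wrap2=222.38_deg

crossed belt: β = asin((r1+r2)/C) = asin(30/83) = 21.1890°
wrap1 = wrap2 = π + 2β = 222.3780°
tangent length = C·cosβ = 77.3886
L = (r1+r2)·wrap + 2·C·cosβ = 30·3.8812 + 2·77.3886 = 271.2141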